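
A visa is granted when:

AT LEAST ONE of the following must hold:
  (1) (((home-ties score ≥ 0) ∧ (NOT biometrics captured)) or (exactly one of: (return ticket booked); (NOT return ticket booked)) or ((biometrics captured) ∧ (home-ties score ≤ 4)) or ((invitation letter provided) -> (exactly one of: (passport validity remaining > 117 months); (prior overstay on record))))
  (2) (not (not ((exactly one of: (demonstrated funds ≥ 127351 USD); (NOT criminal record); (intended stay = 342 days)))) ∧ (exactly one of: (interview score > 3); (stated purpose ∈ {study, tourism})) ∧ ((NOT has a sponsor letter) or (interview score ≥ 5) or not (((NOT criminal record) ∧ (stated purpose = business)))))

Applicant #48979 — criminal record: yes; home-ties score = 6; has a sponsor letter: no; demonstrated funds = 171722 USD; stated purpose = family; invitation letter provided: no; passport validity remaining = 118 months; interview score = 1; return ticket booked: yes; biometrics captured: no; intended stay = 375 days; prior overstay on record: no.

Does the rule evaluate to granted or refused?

Atomic conditions:
  home-ties score ≥ 0: 6 ≥ 0 is true
  NOT biometrics captured: no → true
  return ticket booked: yes → true
  NOT return ticket booked: yes → false
  biometrics captured: no → false
  home-ties score ≤ 4: 6 ≤ 4 is false
  invitation letter provided: no → false
  passport validity remaining > 117 months: 118 > 117 is true
  prior overstay on record: no → false
  demonstrated funds ≥ 127351 USD: 171722 ≥ 127351 is true
  NOT criminal record: yes → false
  intended stay = 342 days: 375 == 342 is false
  interview score > 3: 1 > 3 is false
  stated purpose ∈ {study, tourism}: family is not in the set → false
  NOT has a sponsor letter: no → true
  interview score ≥ 5: 1 ≥ 5 is false
  stated purpose = business: family == business is false
Combine:
[1.1] true AND true = true
[1.2] exactly-one(true, false) = true
[1.3] false AND false = false
[1.4.2] exactly-one(true, false) = true
[1.4] false → true (antecedent false ⇒ implication holds) = true
[1] true OR true OR false OR true = true
[2.1.1.1] exactly-one(true, false, false) = true
[2.1.1] NOT true = false
[2.1] NOT false = true
[2.2] exactly-one(false, false) = false
[2.3.3.1] false AND false = false
[2.3.3] NOT false = true
[2.3] true OR false OR true = true
[2] true AND false AND true = false
[root] true OR false = true
Overall: true → granted

Granted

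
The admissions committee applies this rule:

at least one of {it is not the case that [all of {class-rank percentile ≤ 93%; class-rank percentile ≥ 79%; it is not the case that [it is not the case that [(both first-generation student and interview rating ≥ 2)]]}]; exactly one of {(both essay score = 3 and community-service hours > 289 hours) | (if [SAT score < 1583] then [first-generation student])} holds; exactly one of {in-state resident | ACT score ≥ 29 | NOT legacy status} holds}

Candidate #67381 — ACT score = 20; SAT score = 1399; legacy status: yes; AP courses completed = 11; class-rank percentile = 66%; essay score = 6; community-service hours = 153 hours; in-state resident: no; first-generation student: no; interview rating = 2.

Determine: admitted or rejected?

Admitted

Atomic conditions:
  class-rank percentile ≤ 93%: 66 ≤ 93 is true
  class-rank percentile ≥ 79%: 66 ≥ 79 is false
  first-generation student: no → false
  interview rating ≥ 2: 2 ≥ 2 is true
  essay score = 3: 6 == 3 is false
  community-service hours > 289 hours: 153 > 289 is false
  SAT score < 1583: 1399 < 1583 is true
  in-state resident: no → false
  ACT score ≥ 29: 20 ≥ 29 is false
  NOT legacy status: yes → false
Combine:
[1.1.3.1.1] false AND true = false
[1.1.3.1] NOT false = true
[1.1.3] NOT true = false
[1.1] true AND false AND false = false
[1] NOT false = true
[2.1] false AND false = false
[2.2] true → false = false
[2] exactly-one(false, false) = false
[3] exactly-one(false, false, false) = false
[root] true OR false OR false = true
Overall: true → admitted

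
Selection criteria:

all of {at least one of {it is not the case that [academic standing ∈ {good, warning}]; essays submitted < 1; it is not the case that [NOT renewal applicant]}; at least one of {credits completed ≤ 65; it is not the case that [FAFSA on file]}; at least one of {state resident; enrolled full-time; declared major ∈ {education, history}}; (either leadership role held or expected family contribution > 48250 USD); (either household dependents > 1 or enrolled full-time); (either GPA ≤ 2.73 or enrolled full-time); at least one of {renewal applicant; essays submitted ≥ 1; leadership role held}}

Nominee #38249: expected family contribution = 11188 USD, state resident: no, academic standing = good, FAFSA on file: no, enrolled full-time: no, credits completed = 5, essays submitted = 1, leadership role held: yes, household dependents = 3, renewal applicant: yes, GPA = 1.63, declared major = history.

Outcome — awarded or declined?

Atomic conditions:
  academic standing ∈ {good, warning}: good is in the set → true
  essays submitted < 1: 1 < 1 is false
  NOT renewal applicant: yes → false
  credits completed ≤ 65: 5 ≤ 65 is true
  FAFSA on file: no → false
  state resident: no → false
  enrolled full-time: no → false
  declared major ∈ {education, history}: history is in the set → true
  leadership role held: yes → true
  expected family contribution > 48250 USD: 11188 > 48250 is false
  household dependents > 1: 3 > 1 is true
  GPA ≤ 2.73: 1.63 ≤ 2.73 is true
  renewal applicant: yes → true
  essays submitted ≥ 1: 1 ≥ 1 is true
Combine:
[1.1] NOT true = false
[1.3] NOT false = true
[1] false OR false OR true = true
[2.2] NOT false = true
[2] true OR true = true
[3] false OR false OR true = true
[4] true OR false = true
[5] true OR false = true
[6] true OR false = true
[7] true OR true OR true = true
[root] true AND true AND true AND true AND true AND true AND true = true
Overall: true → awarded

Awarded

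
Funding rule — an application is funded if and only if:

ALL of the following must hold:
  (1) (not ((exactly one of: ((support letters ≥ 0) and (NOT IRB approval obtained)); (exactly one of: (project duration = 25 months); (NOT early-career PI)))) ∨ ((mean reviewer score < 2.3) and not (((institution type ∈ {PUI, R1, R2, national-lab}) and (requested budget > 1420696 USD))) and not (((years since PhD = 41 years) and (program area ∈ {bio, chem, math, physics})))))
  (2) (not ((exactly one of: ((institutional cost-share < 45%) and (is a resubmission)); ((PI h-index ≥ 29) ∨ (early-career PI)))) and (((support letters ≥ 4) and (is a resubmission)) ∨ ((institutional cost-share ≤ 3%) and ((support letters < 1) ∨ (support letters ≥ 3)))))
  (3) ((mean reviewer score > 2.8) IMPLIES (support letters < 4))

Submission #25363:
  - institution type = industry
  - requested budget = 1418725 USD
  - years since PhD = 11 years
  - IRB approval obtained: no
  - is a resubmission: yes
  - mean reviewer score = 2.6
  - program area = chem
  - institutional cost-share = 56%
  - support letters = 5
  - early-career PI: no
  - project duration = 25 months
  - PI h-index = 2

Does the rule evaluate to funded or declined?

Atomic conditions:
  support letters ≥ 0: 5 ≥ 0 is true
  NOT IRB approval obtained: no → true
  project duration = 25 months: 25 == 25 is true
  NOT early-career PI: no → true
  mean reviewer score < 2.3: 2.6 < 2.3 is false
  institution type ∈ {PUI, R1, R2, national-lab}: industry is not in the set → false
  requested budget > 1420696 USD: 1418725 > 1420696 is false
  years since PhD = 41 years: 11 == 41 is false
  program area ∈ {bio, chem, math, physics}: chem is in the set → true
  institutional cost-share < 45%: 56 < 45 is false
  is a resubmission: yes → true
  PI h-index ≥ 29: 2 ≥ 29 is false
  early-career PI: no → false
  support letters ≥ 4: 5 ≥ 4 is true
  institutional cost-share ≤ 3%: 56 ≤ 3 is false
  support letters < 1: 5 < 1 is false
  support letters ≥ 3: 5 ≥ 3 is true
  mean reviewer score > 2.8: 2.6 > 2.8 is false
  support letters < 4: 5 < 4 is false
Combine:
[1.1.1.1] true AND true = true
[1.1.1.2] exactly-one(true, true) = false
[1.1.1] exactly-one(true, false) = true
[1.1] NOT true = false
[1.2.2.1] false AND false = false
[1.2.2] NOT false = true
[1.2.3.1] false AND true = false
[1.2.3] NOT false = true
[1.2] false AND true AND true = false
[1] false OR false = false
[2.1.1.1] false AND true = false
[2.1.1.2] false OR false = false
[2.1.1] exactly-one(false, false) = false
[2.1] NOT false = true
[2.2.1] true AND true = true
[2.2.2.2] false OR true = true
[2.2.2] false AND true = false
[2.2] true OR false = true
[2] true AND true = true
[3] false → false (antecedent false ⇒ implication holds) = true
[root] false AND true AND true = false
Overall: false → declined

Declined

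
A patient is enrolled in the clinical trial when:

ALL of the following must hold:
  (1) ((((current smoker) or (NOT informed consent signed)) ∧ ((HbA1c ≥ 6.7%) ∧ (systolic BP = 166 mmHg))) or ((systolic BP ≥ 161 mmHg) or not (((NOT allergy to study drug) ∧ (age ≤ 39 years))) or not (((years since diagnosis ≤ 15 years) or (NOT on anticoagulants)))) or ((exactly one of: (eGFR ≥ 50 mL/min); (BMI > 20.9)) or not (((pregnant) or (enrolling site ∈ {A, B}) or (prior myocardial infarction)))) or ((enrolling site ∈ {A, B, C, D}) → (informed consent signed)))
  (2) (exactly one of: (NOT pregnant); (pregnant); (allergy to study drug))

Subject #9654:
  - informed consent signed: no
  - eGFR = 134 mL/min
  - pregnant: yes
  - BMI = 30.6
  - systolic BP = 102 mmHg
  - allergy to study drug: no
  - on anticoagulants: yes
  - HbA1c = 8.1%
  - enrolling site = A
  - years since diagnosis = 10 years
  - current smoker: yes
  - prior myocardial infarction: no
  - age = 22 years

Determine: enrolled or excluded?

Atomic conditions:
  current smoker: yes → true
  NOT informed consent signed: no → true
  HbA1c ≥ 6.7%: 8.1 ≥ 6.7 is true
  systolic BP = 166 mmHg: 102 == 166 is false
  systolic BP ≥ 161 mmHg: 102 ≥ 161 is false
  NOT allergy to study drug: no → true
  age ≤ 39 years: 22 ≤ 39 is true
  years since diagnosis ≤ 15 years: 10 ≤ 15 is true
  NOT on anticoagulants: yes → false
  eGFR ≥ 50 mL/min: 134 ≥ 50 is true
  BMI > 20.9: 30.6 > 20.9 is true
  pregnant: yes → true
  enrolling site ∈ {A, B}: A is in the set → true
  prior myocardial infarction: no → false
  enrolling site ∈ {A, B, C, D}: A is in the set → true
  informed consent signed: no → false
  NOT pregnant: yes → false
  allergy to study drug: no → false
Combine:
[1.1.1] true OR true = true
[1.1.2] true AND false = false
[1.1] true AND false = false
[1.2.2.1] true AND true = true
[1.2.2] NOT true = false
[1.2.3.1] true OR false = true
[1.2.3] NOT true = false
[1.2] false OR false OR false = false
[1.3.1] exactly-one(true, true) = false
[1.3.2.1] true OR true OR false = true
[1.3.2] NOT true = false
[1.3] false OR false = false
[1.4] true → false = false
[1] false OR false OR false OR false = false
[2] exactly-one(false, true, false) = true
[root] false AND true = false
Overall: false → excluded

Excluded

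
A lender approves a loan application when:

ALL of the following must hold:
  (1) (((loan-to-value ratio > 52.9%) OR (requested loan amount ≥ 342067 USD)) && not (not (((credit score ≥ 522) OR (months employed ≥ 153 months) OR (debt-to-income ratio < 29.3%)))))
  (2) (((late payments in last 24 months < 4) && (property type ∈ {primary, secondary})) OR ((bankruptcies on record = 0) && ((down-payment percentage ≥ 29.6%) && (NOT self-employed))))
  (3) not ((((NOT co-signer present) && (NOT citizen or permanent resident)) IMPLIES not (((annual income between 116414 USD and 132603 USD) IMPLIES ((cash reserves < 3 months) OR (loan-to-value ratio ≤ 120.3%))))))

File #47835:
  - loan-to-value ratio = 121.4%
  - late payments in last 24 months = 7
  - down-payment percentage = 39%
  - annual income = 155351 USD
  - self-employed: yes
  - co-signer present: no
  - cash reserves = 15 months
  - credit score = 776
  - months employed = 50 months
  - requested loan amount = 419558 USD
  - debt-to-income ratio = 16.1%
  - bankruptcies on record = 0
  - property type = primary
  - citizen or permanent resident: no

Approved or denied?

Denied

Atomic conditions:
  loan-to-value ratio > 52.9%: 121.4 > 52.9 is true
  requested loan amount ≥ 342067 USD: 419558 ≥ 342067 is true
  credit score ≥ 522: 776 ≥ 522 is true
  months employed ≥ 153 months: 50 ≥ 153 is false
  debt-to-income ratio < 29.3%: 16.1 < 29.3 is true
  late payments in last 24 months < 4: 7 < 4 is false
  property type ∈ {primary, secondary}: primary is in the set → true
  bankruptcies on record = 0: 0 == 0 is true
  down-payment percentage ≥ 29.6%: 39 ≥ 29.6 is true
  NOT self-employed: yes → false
  NOT co-signer present: no → true
  NOT citizen or permanent resident: no → true
  annual income between 116414 USD and 132603 USD: 155351 in [116414, 132603] is false
  cash reserves < 3 months: 15 < 3 is false
  loan-to-value ratio ≤ 120.3%: 121.4 ≤ 120.3 is false
Combine:
[1.1] true OR true = true
[1.2.1.1] true OR false OR true = true
[1.2.1] NOT true = false
[1.2] NOT false = true
[1] true AND true = true
[2.1] false AND true = false
[2.2.2] true AND false = false
[2.2] true AND false = false
[2] false OR false = false
[3.1.1] true AND true = true
[3.1.2.1.2] false OR false = false
[3.1.2.1] false → false (antecedent false ⇒ implication holds) = true
[3.1.2] NOT true = false
[3.1] true → false = false
[3] NOT false = true
[root] true AND false AND true = false
Overall: false → denied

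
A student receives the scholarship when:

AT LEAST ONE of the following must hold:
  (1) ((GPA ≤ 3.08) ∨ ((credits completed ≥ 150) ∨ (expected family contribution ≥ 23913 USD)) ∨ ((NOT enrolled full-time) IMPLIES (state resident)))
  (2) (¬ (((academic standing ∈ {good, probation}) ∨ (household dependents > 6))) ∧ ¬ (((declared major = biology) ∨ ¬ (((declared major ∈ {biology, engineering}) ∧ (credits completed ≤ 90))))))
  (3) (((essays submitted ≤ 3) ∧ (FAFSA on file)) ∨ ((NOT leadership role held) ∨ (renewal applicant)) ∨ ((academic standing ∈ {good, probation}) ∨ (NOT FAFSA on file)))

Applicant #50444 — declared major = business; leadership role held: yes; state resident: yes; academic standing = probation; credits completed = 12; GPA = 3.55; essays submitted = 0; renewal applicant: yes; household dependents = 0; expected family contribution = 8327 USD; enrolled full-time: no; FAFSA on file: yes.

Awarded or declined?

Atomic conditions:
  GPA ≤ 3.08: 3.55 ≤ 3.08 is false
  credits completed ≥ 150: 12 ≥ 150 is false
  expected family contribution ≥ 23913 USD: 8327 ≥ 23913 is false
  NOT enrolled full-time: no → true
  state resident: yes → true
  academic standing ∈ {good, probation}: probation is in the set → true
  household dependents > 6: 0 > 6 is false
  declared major = biology: business == biology is false
  declared major ∈ {biology, engineering}: business is not in the set → false
  credits completed ≤ 90: 12 ≤ 90 is true
  essays submitted ≤ 3: 0 ≤ 3 is true
  FAFSA on file: yes → true
  NOT leadership role held: yes → false
  renewal applicant: yes → true
  NOT FAFSA on file: yes → false
Combine:
[1.2] false OR false = false
[1.3] true → true = true
[1] false OR false OR true = true
[2.1.1] true OR false = true
[2.1] NOT true = false
[2.2.1.2.1] false AND true = false
[2.2.1.2] NOT false = true
[2.2.1] false OR true = true
[2.2] NOT true = false
[2] false AND false = false
[3.1] true AND true = true
[3.2] false OR true = true
[3.3] true OR false = true
[3] true OR true OR true = true
[root] true OR false OR true = true
Overall: true → awarded

Awarded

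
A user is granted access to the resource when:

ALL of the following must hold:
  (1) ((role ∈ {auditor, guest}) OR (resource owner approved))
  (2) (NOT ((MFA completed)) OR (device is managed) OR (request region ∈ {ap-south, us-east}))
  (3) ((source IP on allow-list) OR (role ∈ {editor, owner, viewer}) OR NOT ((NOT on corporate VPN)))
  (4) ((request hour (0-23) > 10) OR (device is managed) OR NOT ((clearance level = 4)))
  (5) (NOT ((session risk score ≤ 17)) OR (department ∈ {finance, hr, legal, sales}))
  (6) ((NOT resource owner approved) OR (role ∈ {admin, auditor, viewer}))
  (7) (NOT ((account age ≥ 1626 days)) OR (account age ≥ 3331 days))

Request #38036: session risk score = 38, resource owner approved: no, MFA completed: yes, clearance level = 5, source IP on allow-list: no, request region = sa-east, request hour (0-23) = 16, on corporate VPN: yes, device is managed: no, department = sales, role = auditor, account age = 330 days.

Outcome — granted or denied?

Atomic conditions:
  role ∈ {auditor, guest}: auditor is in the set → true
  resource owner approved: no → false
  MFA completed: yes → true
  device is managed: no → false
  request region ∈ {ap-south, us-east}: sa-east is not in the set → false
  source IP on allow-list: no → false
  role ∈ {editor, owner, viewer}: auditor is not in the set → false
  NOT on corporate VPN: yes → false
  request hour (0-23) > 10: 16 > 10 is true
  clearance level = 4: 5 == 4 is false
  session risk score ≤ 17: 38 ≤ 17 is false
  department ∈ {finance, hr, legal, sales}: sales is in the set → true
  NOT resource owner approved: no → true
  role ∈ {admin, auditor, viewer}: auditor is in the set → true
  account age ≥ 1626 days: 330 ≥ 1626 is false
  account age ≥ 3331 days: 330 ≥ 3331 is false
Combine:
[1] true OR false = true
[2.1] NOT true = false
[2] false OR false OR false = false
[3.3] NOT false = true
[3] false OR false OR true = true
[4.3] NOT false = true
[4] true OR false OR true = true
[5.1] NOT false = true
[5] true OR true = true
[6] true OR true = true
[7.1] NOT false = true
[7] true OR false = true
[root] true AND false AND true AND true AND true AND true AND true = false
Overall: false → denied

Denied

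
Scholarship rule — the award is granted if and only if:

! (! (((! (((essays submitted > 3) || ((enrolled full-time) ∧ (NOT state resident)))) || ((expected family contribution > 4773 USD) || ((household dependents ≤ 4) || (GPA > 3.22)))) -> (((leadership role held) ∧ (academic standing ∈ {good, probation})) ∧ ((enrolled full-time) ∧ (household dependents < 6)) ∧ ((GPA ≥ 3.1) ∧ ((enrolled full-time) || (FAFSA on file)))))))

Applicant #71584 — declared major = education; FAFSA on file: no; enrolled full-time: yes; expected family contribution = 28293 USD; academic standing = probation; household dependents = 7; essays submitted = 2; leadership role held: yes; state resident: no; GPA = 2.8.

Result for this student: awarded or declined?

Declined

Atomic conditions:
  essays submitted > 3: 2 > 3 is false
  enrolled full-time: yes → true
  NOT state resident: no → true
  expected family contribution > 4773 USD: 28293 > 4773 is true
  household dependents ≤ 4: 7 ≤ 4 is false
  GPA > 3.22: 2.8 > 3.22 is false
  leadership role held: yes → true
  academic standing ∈ {good, probation}: probation is in the set → true
  household dependents < 6: 7 < 6 is false
  GPA ≥ 3.1: 2.8 ≥ 3.1 is false
  FAFSA on file: no → false
Combine:
[1.1.1.1.1.2] true AND true = true
[1.1.1.1.1] false OR true = true
[1.1.1.1] NOT true = false
[1.1.1.2.2] false OR false = false
[1.1.1.2] true OR false = true
[1.1.1] false OR true = true
[1.1.2.1] true AND true = true
[1.1.2.2] true AND false = false
[1.1.2.3.2] true OR false = true
[1.1.2.3] false AND true = false
[1.1.2] true AND false AND false = false
[1.1] true → false = false
[1] NOT false = true
[root] NOT true = false
Overall: false → declined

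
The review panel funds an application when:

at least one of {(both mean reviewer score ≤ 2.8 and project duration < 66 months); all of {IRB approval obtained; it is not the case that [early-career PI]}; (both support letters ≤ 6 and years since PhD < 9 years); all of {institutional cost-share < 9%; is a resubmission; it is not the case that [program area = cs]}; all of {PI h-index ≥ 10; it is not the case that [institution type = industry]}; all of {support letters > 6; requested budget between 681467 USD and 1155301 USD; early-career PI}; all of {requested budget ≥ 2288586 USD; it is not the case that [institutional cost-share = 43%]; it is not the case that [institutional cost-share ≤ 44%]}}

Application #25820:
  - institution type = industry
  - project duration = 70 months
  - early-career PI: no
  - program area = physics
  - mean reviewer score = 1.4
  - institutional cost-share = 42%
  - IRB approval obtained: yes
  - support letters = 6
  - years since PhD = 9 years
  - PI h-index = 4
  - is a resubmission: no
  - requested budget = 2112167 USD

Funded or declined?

Funded

Atomic conditions:
  mean reviewer score ≤ 2.8: 1.4 ≤ 2.8 is true
  project duration < 66 months: 70 < 66 is false
  IRB approval obtained: yes → true
  early-career PI: no → false
  support letters ≤ 6: 6 ≤ 6 is true
  years since PhD < 9 years: 9 < 9 is false
  institutional cost-share < 9%: 42 < 9 is false
  is a resubmission: no → false
  program area = cs: physics == cs is false
  PI h-index ≥ 10: 4 ≥ 10 is false
  institution type = industry: industry == industry is true
  support letters > 6: 6 > 6 is false
  requested budget between 681467 USD and 1155301 USD: 2112167 in [681467, 1155301] is false
  requested budget ≥ 2288586 USD: 2112167 ≥ 2288586 is false
  institutional cost-share = 43%: 42 == 43 is false
  institutional cost-share ≤ 44%: 42 ≤ 44 is true
Combine:
[1] true AND false = false
[2.2] NOT false = true
[2] true AND true = true
[3] true AND false = false
[4.3] NOT false = true
[4] false AND false AND true = false
[5.2] NOT true = false
[5] false AND false = false
[6] false AND false AND false = false
[7.2] NOT false = true
[7.3] NOT true = false
[7] false AND true AND false = false
[root] false OR true OR false OR false OR false OR false OR false = true
Overall: true → funded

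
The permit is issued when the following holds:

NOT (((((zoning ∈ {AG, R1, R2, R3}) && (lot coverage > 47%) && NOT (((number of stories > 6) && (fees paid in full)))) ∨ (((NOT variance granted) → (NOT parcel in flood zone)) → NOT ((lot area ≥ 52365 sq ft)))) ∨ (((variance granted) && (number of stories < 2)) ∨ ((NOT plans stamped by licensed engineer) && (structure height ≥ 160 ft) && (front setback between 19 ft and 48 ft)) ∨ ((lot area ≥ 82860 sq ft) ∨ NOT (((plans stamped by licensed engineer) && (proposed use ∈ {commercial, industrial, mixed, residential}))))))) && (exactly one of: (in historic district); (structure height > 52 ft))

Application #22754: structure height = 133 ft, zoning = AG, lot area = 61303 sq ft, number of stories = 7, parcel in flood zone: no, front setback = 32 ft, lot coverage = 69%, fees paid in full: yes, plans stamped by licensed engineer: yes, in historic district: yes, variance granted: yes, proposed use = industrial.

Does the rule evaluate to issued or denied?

Denied

Atomic conditions:
  zoning ∈ {AG, R1, R2, R3}: AG is in the set → true
  lot coverage > 47%: 69 > 47 is true
  number of stories > 6: 7 > 6 is true
  fees paid in full: yes → true
  NOT variance granted: yes → false
  NOT parcel in flood zone: no → true
  lot area ≥ 52365 sq ft: 61303 ≥ 52365 is true
  variance granted: yes → true
  number of stories < 2: 7 < 2 is false
  NOT plans stamped by licensed engineer: yes → false
  structure height ≥ 160 ft: 133 ≥ 160 is false
  front setback between 19 ft and 48 ft: 32 in [19, 48] is true
  lot area ≥ 82860 sq ft: 61303 ≥ 82860 is false
  plans stamped by licensed engineer: yes → true
  proposed use ∈ {commercial, industrial, mixed, residential}: industrial is in the set → true
  in historic district: yes → true
  structure height > 52 ft: 133 > 52 is true
Combine:
[1.1.1.1.3.1] true AND true = true
[1.1.1.1.3] NOT true = false
[1.1.1.1] true AND true AND false = false
[1.1.1.2.1] false → true (antecedent false ⇒ implication holds) = true
[1.1.1.2.2] NOT true = false
[1.1.1.2] true → false = false
[1.1.1] false OR false = false
[1.1.2.1] true AND false = false
[1.1.2.2] false AND false AND true = false
[1.1.2.3.2.1] true AND true = true
[1.1.2.3.2] NOT true = false
[1.1.2.3] false OR false = false
[1.1.2] false OR false OR false = false
[1.1] false OR false = false
[1] NOT false = true
[2] exactly-one(true, true) = false
[root] true AND false = false
Overall: false → denied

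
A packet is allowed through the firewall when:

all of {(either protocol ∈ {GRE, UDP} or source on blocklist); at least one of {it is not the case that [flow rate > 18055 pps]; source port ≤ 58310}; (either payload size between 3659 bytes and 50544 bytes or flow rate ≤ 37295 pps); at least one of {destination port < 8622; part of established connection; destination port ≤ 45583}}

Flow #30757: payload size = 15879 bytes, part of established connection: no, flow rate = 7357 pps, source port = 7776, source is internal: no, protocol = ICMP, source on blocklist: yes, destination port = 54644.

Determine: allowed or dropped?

Dropped

Atomic conditions:
  protocol ∈ {GRE, UDP}: ICMP is not in the set → false
  source on blocklist: yes → true
  flow rate > 18055 pps: 7357 > 18055 is false
  source port ≤ 58310: 7776 ≤ 58310 is true
  payload size between 3659 bytes and 50544 bytes: 15879 in [3659, 50544] is true
  flow rate ≤ 37295 pps: 7357 ≤ 37295 is true
  destination port < 8622: 54644 < 8622 is false
  part of established connection: no → false
  destination port ≤ 45583: 54644 ≤ 45583 is false
Combine:
[1] false OR true = true
[2.1] NOT false = true
[2] true OR true = true
[3] true OR true = true
[4] false OR false OR false = false
[root] true AND true AND true AND false = false
Overall: false → dropped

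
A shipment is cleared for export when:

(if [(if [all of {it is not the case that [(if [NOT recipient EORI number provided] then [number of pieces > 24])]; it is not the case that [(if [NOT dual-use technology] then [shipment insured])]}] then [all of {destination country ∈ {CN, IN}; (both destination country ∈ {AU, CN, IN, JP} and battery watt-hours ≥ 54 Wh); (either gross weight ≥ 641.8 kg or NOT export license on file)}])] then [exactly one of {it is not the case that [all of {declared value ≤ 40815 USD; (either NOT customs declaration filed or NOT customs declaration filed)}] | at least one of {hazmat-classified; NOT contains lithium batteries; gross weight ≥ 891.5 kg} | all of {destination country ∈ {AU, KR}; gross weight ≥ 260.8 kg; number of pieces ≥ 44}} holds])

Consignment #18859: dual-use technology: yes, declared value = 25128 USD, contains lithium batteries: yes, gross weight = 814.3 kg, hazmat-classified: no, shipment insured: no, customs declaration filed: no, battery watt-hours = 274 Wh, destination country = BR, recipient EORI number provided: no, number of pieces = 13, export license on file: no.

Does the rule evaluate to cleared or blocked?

Atomic conditions:
  NOT recipient EORI number provided: no → true
  number of pieces > 24: 13 > 24 is false
  NOT dual-use technology: yes → false
  shipment insured: no → false
  destination country ∈ {CN, IN}: BR is not in the set → false
  destination country ∈ {AU, CN, IN, JP}: BR is not in the set → false
  battery watt-hours ≥ 54 Wh: 274 ≥ 54 is true
  gross weight ≥ 641.8 kg: 814.3 ≥ 641.8 is true
  NOT export license on file: no → true
  declared value ≤ 40815 USD: 25128 ≤ 40815 is true
  NOT customs declaration filed: no → true
  hazmat-classified: no → false
  NOT contains lithium batteries: yes → false
  gross weight ≥ 891.5 kg: 814.3 ≥ 891.5 is false
  destination country ∈ {AU, KR}: BR is not in the set → false
  gross weight ≥ 260.8 kg: 814.3 ≥ 260.8 is true
  number of pieces ≥ 44: 13 ≥ 44 is false
Combine:
[1.1.1.1] true → false = false
[1.1.1] NOT false = true
[1.1.2.1] false → false (antecedent false ⇒ implication holds) = true
[1.1.2] NOT true = false
[1.1] true AND false = false
[1.2.2] false AND true = false
[1.2.3] true OR true = true
[1.2] false AND false AND true = false
[1] false → false (antecedent false ⇒ implication holds) = true
[2.1.1.2] true OR true = true
[2.1.1] true AND true = true
[2.1] NOT true = false
[2.2] false OR false OR false = false
[2.3] false AND true AND false = false
[2] exactly-one(false, false, false) = false
[root] true → false = false
Overall: false → blocked

Blocked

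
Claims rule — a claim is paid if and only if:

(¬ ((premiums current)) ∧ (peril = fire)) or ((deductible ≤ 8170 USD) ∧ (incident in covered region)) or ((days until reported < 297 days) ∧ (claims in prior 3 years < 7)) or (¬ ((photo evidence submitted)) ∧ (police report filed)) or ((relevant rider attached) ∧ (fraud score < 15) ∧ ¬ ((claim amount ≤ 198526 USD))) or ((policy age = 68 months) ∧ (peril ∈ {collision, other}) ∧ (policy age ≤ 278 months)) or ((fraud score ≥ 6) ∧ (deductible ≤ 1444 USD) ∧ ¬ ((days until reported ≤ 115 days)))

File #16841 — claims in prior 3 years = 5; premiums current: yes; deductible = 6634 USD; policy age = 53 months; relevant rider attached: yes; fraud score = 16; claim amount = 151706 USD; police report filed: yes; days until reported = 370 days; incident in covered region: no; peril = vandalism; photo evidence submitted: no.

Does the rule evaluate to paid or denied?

Atomic conditions:
  premiums current: yes → true
  peril = fire: vandalism == fire is false
  deductible ≤ 8170 USD: 6634 ≤ 8170 is true
  incident in covered region: no → false
  days until reported < 297 days: 370 < 297 is false
  claims in prior 3 years < 7: 5 < 7 is true
  photo evidence submitted: no → false
  police report filed: yes → true
  relevant rider attached: yes → true
  fraud score < 15: 16 < 15 is false
  claim amount ≤ 198526 USD: 151706 ≤ 198526 is true
  policy age = 68 months: 53 == 68 is false
  peril ∈ {collision, other}: vandalism is not in the set → false
  policy age ≤ 278 months: 53 ≤ 278 is true
  fraud score ≥ 6: 16 ≥ 6 is true
  deductible ≤ 1444 USD: 6634 ≤ 1444 is false
  days until reported ≤ 115 days: 370 ≤ 115 is false
Combine:
[1.1] NOT true = false
[1] false AND false = false
[2] true AND false = false
[3] false AND true = false
[4.1] NOT false = true
[4] true AND true = true
[5.3] NOT true = false
[5] true AND false AND false = false
[6] false AND false AND true = false
[7.3] NOT false = true
[7] true AND false AND true = false
[root] false OR false OR false OR true OR false OR false OR false = true
Overall: true → paid

Paid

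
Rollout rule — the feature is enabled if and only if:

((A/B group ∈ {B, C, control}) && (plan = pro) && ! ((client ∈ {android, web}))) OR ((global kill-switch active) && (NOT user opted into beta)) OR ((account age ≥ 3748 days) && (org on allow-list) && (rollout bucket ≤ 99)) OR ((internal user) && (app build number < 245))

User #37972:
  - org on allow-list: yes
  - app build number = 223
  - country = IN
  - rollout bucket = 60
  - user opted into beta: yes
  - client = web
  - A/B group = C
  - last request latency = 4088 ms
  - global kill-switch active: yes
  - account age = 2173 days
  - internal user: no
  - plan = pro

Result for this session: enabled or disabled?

Disabled

Atomic conditions:
  A/B group ∈ {B, C, control}: C is in the set → true
  plan = pro: pro == pro is true
  client ∈ {android, web}: web is in the set → true
  global kill-switch active: yes → true
  NOT user opted into beta: yes → false
  account age ≥ 3748 days: 2173 ≥ 3748 is false
  org on allow-list: yes → true
  rollout bucket ≤ 99: 60 ≤ 99 is true
  internal user: no → false
  app build number < 245: 223 < 245 is true
Combine:
[1.3] NOT true = false
[1] true AND true AND false = false
[2] true AND false = false
[3] false AND true AND true = false
[4] false AND true = false
[root] false OR false OR false OR false = false
Overall: false → disabled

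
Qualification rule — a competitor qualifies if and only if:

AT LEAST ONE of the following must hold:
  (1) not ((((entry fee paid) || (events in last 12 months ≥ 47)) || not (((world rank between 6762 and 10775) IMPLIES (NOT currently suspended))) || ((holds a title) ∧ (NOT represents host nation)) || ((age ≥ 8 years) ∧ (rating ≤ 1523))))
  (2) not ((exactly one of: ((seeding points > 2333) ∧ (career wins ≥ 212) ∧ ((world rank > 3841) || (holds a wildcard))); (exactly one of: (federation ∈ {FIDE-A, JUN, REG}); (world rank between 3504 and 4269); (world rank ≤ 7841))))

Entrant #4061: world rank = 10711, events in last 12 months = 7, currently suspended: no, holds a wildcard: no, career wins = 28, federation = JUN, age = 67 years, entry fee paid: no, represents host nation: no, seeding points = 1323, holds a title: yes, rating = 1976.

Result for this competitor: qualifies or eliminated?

Eliminated

Atomic conditions:
  entry fee paid: no → false
  events in last 12 months ≥ 47: 7 ≥ 47 is false
  world rank between 6762 and 10775: 10711 in [6762, 10775] is true
  NOT currently suspended: no → true
  holds a title: yes → true
  NOT represents host nation: no → true
  age ≥ 8 years: 67 ≥ 8 is true
  rating ≤ 1523: 1976 ≤ 1523 is false
  seeding points > 2333: 1323 > 2333 is false
  career wins ≥ 212: 28 ≥ 212 is false
  world rank > 3841: 10711 > 3841 is true
  holds a wildcard: no → false
  federation ∈ {FIDE-A, JUN, REG}: JUN is in the set → true
  world rank between 3504 and 4269: 10711 in [3504, 4269] is false
  world rank ≤ 7841: 10711 ≤ 7841 is false
Combine:
[1.1.1] false OR false = false
[1.1.2.1] true → true = true
[1.1.2] NOT true = false
[1.1.3] true AND true = true
[1.1.4] true AND false = false
[1.1] false OR false OR true OR false = true
[1] NOT true = false
[2.1.1.3] true OR false = true
[2.1.1] false AND false AND true = false
[2.1.2] exactly-one(true, false, false) = true
[2.1] exactly-one(false, true) = true
[2] NOT true = false
[root] false OR false = false
Overall: false → eliminated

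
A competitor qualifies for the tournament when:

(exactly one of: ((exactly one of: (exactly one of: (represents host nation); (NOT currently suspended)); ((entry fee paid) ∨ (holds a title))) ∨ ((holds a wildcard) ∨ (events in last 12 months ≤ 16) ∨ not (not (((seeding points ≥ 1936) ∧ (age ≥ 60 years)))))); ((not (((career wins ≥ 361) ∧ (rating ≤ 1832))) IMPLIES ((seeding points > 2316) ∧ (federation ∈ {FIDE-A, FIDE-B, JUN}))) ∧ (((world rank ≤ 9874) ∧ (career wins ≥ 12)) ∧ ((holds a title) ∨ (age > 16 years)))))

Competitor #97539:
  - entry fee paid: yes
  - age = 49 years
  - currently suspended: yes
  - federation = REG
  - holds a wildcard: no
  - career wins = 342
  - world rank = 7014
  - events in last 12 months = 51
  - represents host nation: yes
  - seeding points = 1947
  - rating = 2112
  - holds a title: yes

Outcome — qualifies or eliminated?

Atomic conditions:
  represents host nation: yes → true
  NOT currently suspended: yes → false
  entry fee paid: yes → true
  holds a title: yes → true
  holds a wildcard: no → false
  events in last 12 months ≤ 16: 51 ≤ 16 is false
  seeding points ≥ 1936: 1947 ≥ 1936 is true
  age ≥ 60 years: 49 ≥ 60 is false
  career wins ≥ 361: 342 ≥ 361 is false
  rating ≤ 1832: 2112 ≤ 1832 is false
  seeding points > 2316: 1947 > 2316 is false
  federation ∈ {FIDE-A, FIDE-B, JUN}: REG is not in the set → false
  world rank ≤ 9874: 7014 ≤ 9874 is true
  career wins ≥ 12: 342 ≥ 12 is true
  age > 16 years: 49 > 16 is true
Combine:
[1.1.1] exactly-one(true, false) = true
[1.1.2] true OR true = true
[1.1] exactly-one(true, true) = false
[1.2.3.1.1] true AND false = false
[1.2.3.1] NOT false = true
[1.2.3] NOT true = false
[1.2] false OR false OR false = false
[1] false OR false = false
[2.1.1.1] false AND false = false
[2.1.1] NOT false = true
[2.1.2] false AND false = false
[2.1] true → false = false
[2.2.1] true AND true = true
[2.2.2] true OR true = true
[2.2] true AND true = true
[2] false AND true = false
[root] exactly-one(false, false) = false
Overall: false → eliminated

Eliminated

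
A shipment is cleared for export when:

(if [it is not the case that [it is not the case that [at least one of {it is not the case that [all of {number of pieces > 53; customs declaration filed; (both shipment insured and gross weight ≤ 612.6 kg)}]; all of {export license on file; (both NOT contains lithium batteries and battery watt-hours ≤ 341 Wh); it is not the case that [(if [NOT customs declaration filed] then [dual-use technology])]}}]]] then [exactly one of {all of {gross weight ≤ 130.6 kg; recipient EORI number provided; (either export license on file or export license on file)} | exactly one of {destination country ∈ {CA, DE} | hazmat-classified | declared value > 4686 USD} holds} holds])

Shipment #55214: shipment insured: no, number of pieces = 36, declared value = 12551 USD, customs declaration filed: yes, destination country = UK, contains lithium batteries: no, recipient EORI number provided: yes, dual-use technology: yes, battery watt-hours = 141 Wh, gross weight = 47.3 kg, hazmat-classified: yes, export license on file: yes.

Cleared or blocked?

Atomic conditions:
  number of pieces > 53: 36 > 53 is false
  customs declaration filed: yes → true
  shipment insured: no → false
  gross weight ≤ 612.6 kg: 47.3 ≤ 612.6 is true
  export license on file: yes → true
  NOT contains lithium batteries: no → true
  battery watt-hours ≤ 341 Wh: 141 ≤ 341 is true
  NOT customs declaration filed: yes → false
  dual-use technology: yes → true
  gross weight ≤ 130.6 kg: 47.3 ≤ 130.6 is true
  recipient EORI number provided: yes → true
  destination country ∈ {CA, DE}: UK is not in the set → false
  hazmat-classified: yes → true
  declared value > 4686 USD: 12551 > 4686 is true
Combine:
[1.1.1.1.1.3] false AND true = false
[1.1.1.1.1] false AND true AND false = false
[1.1.1.1] NOT false = true
[1.1.1.2.2] true AND true = true
[1.1.1.2.3.1] false → true (antecedent false ⇒ implication holds) = true
[1.1.1.2.3] NOT true = false
[1.1.1.2] true AND true AND false = false
[1.1.1] true OR false = true
[1.1] NOT true = false
[1] NOT false = true
[2.1.3] true OR true = true
[2.1] true AND true AND true = true
[2.2] exactly-one(false, true, true) = false
[2] exactly-one(true, false) = true
[root] true → true = true
Overall: true → cleared

Cleared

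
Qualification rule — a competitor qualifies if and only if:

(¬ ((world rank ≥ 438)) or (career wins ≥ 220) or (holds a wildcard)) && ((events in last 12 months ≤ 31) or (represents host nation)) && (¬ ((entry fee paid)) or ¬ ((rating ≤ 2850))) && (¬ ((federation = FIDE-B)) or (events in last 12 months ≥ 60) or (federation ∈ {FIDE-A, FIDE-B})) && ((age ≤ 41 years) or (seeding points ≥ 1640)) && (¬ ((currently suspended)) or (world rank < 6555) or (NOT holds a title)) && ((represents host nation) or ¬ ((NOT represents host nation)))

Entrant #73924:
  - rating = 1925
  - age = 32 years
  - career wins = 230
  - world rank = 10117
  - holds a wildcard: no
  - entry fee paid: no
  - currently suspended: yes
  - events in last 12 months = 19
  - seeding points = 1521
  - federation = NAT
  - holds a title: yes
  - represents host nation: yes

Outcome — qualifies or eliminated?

Eliminated

Atomic conditions:
  world rank ≥ 438: 10117 ≥ 438 is true
  career wins ≥ 220: 230 ≥ 220 is true
  holds a wildcard: no → false
  events in last 12 months ≤ 31: 19 ≤ 31 is true
  represents host nation: yes → true
  entry fee paid: no → false
  rating ≤ 2850: 1925 ≤ 2850 is true
  federation = FIDE-B: NAT == FIDE-B is false
  events in last 12 months ≥ 60: 19 ≥ 60 is false
  federation ∈ {FIDE-A, FIDE-B}: NAT is not in the set → false
  age ≤ 41 years: 32 ≤ 41 is true
  seeding points ≥ 1640: 1521 ≥ 1640 is false
  currently suspended: yes → true
  world rank < 6555: 10117 < 6555 is false
  NOT holds a title: yes → false
  NOT represents host nation: yes → false
Combine:
[1.1] NOT true = false
[1] false OR true OR false = true
[2] true OR true = true
[3.1] NOT false = true
[3.2] NOT true = false
[3] true OR false = true
[4.1] NOT false = true
[4] true OR false OR false = true
[5] true OR false = true
[6.1] NOT true = false
[6] false OR false OR false = false
[7.2] NOT false = true
[7] true OR true = true
[root] true AND true AND true AND true AND true AND false AND true = false
Overall: false → eliminated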